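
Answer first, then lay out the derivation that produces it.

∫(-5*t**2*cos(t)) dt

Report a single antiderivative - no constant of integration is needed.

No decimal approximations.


The answer is -5*t**2*sin(t) - 10*t*cos(t) + 10*sin(t).
Step 1. Integrate ∫(-5*t**2*cos(t)) dt by parts with u = t**2, dv = (-5*cos(t)) dt, so v = -5*sin(t): now -5*t**2*sin(t) + ∫(10*t*sin(t)) dt.
Step 2. Integrate ∫(10*t*sin(t)) dt by parts with u = t, dv = (10*sin(t)) dt, so v = -10*cos(t): now -5*t**2*sin(t) - 10*t*cos(t) + ∫(10*cos(t)) dt.
Step 3. Evaluate the standard form: now -5*t**2*sin(t) - 10*t*cos(t) + 10*sin(t).
Answer: -5*t**2*sin(t) - 10*t*cos(t) + 10*sin(t).


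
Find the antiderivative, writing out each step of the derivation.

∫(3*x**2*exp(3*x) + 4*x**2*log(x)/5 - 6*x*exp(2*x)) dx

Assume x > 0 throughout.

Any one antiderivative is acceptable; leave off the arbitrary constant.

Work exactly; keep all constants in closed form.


Step 1. Rewrite: now ∫(-6*x*exp(2*x)) dx + ∫(3*x**2*exp(3*x)) dx + ∫(4*x**2*log(x)/5) dx.
Step 2. Integrate ∫(-6*x*exp(2*x)) dx by parts with u = x, dv = (-6*exp(2*x)) dx, so v = -3*exp(2*x): now -3*x*exp(2*x) + ∫(3*x**2*exp(3*x)) dx + ∫(4*x**2*log(x)/5) dx + ∫(3*exp(2*x)) dx.
Step 3. Evaluate the standard form: now -3*x*exp(2*x) + 3*exp(2*x)/2 + ∫(3*x**2*exp(3*x)) dx + ∫(4*x**2*log(x)/5) dx.
Step 4. Integrate ∫(4*x**2*log(x)/5) dx by parts with u = log(x), dv = (4*x**2/5) dx, so v = 4*x**3/15 [assuming x > 0]: now 4*x**3*log(x)/15 - 3*x*exp(2*x) + 3*exp(2*x)/2 + ∫(-4*x**2/15) dx + ∫(3*x**2*exp(3*x)) dx.
Step 5. Evaluate the standard form: now 4*x**3*log(x)/15 - 4*x**3/45 - 3*x*exp(2*x) + 3*exp(2*x)/2 + ∫(3*x**2*exp(3*x)) dx.
Step 6. Integrate ∫(3*x**2*exp(3*x)) dx by parts with u = x**2, dv = (3*exp(3*x)) dx, so v = exp(3*x): now 4*x**3*log(x)/15 - 4*x**3/45 + x**2*exp(3*x) - 3*x*exp(2*x) + 3*exp(2*x)/2 + ∫(-2*x*exp(3*x)) dx.
Step 7. Integrate ∫(-2*x*exp(3*x)) dx by parts with u = x, dv = (-2*exp(3*x)) dx, so v = -2*exp(3*x)/3: now 4*x**3*log(x)/15 - 4*x**3/45 + x**2*exp(3*x) - 2*x*exp(3*x)/3 - 3*x*exp(2*x) + 3*exp(2*x)/2 + ∫(2*exp(3*x)/3) dx.
Step 8. Evaluate the standard form: now 4*x**3*log(x)/15 - 4*x**3/45 + x**2*exp(3*x) - 2*x*exp(3*x)/3 - 3*x*exp(2*x) + 2*exp(3*x)/9 + 3*exp(2*x)/2.
Answer: 4*x**3*log(x)/15 - 4*x**3/45 + x**2*exp(3*x) - 2*x*exp(3*x)/3 - 3*x*exp(2*x) + 2*exp(3*x)/9 + 3*exp(2*x)/2.


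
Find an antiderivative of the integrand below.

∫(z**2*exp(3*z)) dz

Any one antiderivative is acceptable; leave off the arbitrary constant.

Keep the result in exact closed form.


Answer: z**2*exp(3*z)/3 - 2*z*exp(3*z)/9 + 2*exp(3*z)/27.


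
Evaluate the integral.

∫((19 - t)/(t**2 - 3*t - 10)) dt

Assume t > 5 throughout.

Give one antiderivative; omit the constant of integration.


Answer: 2*log(t - 5) - 3*log(t + 2).


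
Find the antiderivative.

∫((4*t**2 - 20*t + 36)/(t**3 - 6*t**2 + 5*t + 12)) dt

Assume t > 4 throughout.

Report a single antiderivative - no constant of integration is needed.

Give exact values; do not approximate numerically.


Answer: 4*log(t - 4) - 3*log(t - 3) + 3*log(t + 1).


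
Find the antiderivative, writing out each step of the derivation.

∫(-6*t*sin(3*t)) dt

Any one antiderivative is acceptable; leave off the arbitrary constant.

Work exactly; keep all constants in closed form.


Step 1. Integrate ∫(-6*t*sin(3*t)) dt by parts with u = t, dv = (-6*sin(3*t)) dt, so v = 2*cos(3*t): now 2*t*cos(3*t) + ∫(-2*cos(3*t)) dt.
Step 2. Evaluate the standard form: now 2*t*cos(3*t) - 2*sin(3*t)/3.
Answer: 2*t*cos(3*t) - 2*sin(3*t)/3.


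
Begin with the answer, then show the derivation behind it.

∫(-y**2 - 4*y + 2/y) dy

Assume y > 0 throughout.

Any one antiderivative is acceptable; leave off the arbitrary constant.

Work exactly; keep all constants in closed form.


The answer is -y**3/3 - 2*y**2 + 2*log(y).
Step 1. Rewrite: now ∫(2/y) dy + ∫(-4*y) dy + ∫(-y**2) dy.
Step 2. Evaluate the standard form: now -y**3/3 + ∫(2/y) dy + ∫(-4*y) dy.
Step 3. Evaluate the standard form: now -y**3/3 - 2*y**2 + ∫(2/y) dy.
Step 4. Evaluate the standard form [assuming y > 0]: now -y**3/3 - 2*y**2 + 2*log(y).
Answer: -y**3/3 - 2*y**2 + 2*log(y).


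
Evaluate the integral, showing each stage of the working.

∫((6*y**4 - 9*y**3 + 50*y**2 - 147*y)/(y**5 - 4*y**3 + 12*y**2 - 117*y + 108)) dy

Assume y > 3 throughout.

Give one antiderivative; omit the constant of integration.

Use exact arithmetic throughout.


Step 1. Decompose ∫((6*y**4 - 9*y**3 + 50*y**2 - 147*y)/(y**5 - 4*y**3 + 12*y**2 - 117*y + 108)) dy by partial fractions, (6*y**4 - 9*y**3 + 50*y**2 - 147*y)/(y**5 - 4*y**3 + 12*y**2 - 117*y + 108) = 3/(y**2 + 9) + 4/(y + 4) + 1/(y - 1) + 1/(y - 3): now ∫(1/(y - 3)) dy + ∫(1/(y - 1)) dy + ∫(4/(y + 4)) dy + ∫(3/(y**2 + 9)) dy.
Step 2. Evaluate the standard form [assuming y > 3]: now log(y - 3) + ∫(1/(y - 1)) dy + ∫(4/(y + 4)) dy + ∫(3/(y**2 + 9)) dy.
Step 3. Evaluate the standard form [assuming y > -4]: now log(y - 3) + 4*log(y + 4) + ∫(1/(y - 1)) dy + ∫(3/(y**2 + 9)) dy.
Step 4. Evaluate the standard form [assuming y > 1]: now log(y - 3) + log(y - 1) + 4*log(y + 4) + ∫(3/(y**2 + 9)) dy.
Step 5. Evaluate the standard form: now log(y - 3) + log(y - 1) + 4*log(y + 4) + atan(y/3).
Answer: log(y - 3) + log(y - 1) + 4*log(y + 4) + atan(y/3).


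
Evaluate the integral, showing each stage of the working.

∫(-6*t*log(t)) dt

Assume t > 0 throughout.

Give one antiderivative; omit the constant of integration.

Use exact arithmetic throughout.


Step 1. Integrate ∫(-6*t*log(t)) dt by parts with u = log(t), dv = (-6*t) dt, so v = -3*t**2 [assuming t > 0]: now -3*t**2*log(t) + ∫(3*t) dt.
Step 2. Evaluate the standard form: now -3*t**2*log(t) + 3*t**2/2.
Answer: -3*t**2*log(t) + 3*t**2/2.


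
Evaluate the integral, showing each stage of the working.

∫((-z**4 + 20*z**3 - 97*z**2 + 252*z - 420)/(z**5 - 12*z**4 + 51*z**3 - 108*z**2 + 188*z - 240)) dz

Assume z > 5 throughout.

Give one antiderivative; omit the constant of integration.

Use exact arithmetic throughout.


Step 1. Decompose ∫((-z**4 + 20*z**3 - 97*z**2 + 252*z - 420)/(z**5 - 12*z**4 + 51*z**3 - 108*z**2 + 188*z - 240)) dz by partial fractions, (-z**4 + 20*z**3 - 97*z**2 + 252*z - 420)/(z**5 - 12*z**4 + 51*z**3 - 108*z**2 + 188*z - 240) = 4/(z**2 + 4) - 3/(z - 3) - 3/(z - 4) + 5/(z - 5): now ∫(5/(z - 5)) dz + ∫(-3/(z - 4)) dz + ∫(-3/(z - 3)) dz + ∫(4/(z**2 + 4)) dz.
Step 2. Evaluate the standard form [assuming z > 5]: now 5*log(z - 5) + ∫(-3/(z - 4)) dz + ∫(-3/(z - 3)) dz + ∫(4/(z**2 + 4)) dz.
Step 3. Evaluate the standard form [assuming z > 4]: now 5*log(z - 5) - 3*log(z - 4) + ∫(-3/(z - 3)) dz + ∫(4/(z**2 + 4)) dz.
Step 4. Evaluate the standard form [assuming z > 3]: now 5*log(z - 5) - 3*log(z - 4) - 3*log(z - 3) + ∫(4/(z**2 + 4)) dz.
Step 5. Evaluate the standard form: now 5*log(z - 5) - 3*log(z - 4) - 3*log(z - 3) + 2*atan(z/2).
Answer: 5*log(z - 5) - 3*log(z - 4) - 3*log(z - 3) + 2*atan(z/2).


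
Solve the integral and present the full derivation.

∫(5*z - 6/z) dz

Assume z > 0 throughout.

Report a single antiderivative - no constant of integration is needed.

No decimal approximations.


Step 1. Rewrite: now ∫(-6/z) dz + ∫(5*z) dz.
Step 2. Evaluate the standard form [assuming z > 0]: now -6*log(z) + ∫(5*z) dz.
Step 3. Evaluate the standard form: now 5*z**2/2 - 6*log(z).
Answer: 5*z**2/2 - 6*log(z).


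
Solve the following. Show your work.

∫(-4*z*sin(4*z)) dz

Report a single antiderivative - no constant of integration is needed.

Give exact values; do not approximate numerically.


Step 1. Integrate ∫(-4*z*sin(4*z)) dz by parts with u = z, dv = (-4*sin(4*z)) dz, so v = cos(4*z): now z*cos(4*z) + ∫(-cos(4*z)) dz.
Step 2. Evaluate the standard form: now z*cos(4*z) - sin(4*z)/4.
Answer: z*cos(4*z) - sin(4*z)/4.


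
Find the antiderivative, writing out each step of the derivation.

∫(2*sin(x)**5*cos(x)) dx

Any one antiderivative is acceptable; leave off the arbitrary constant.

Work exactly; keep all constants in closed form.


Step 1. Substitute u = sin(x), turning ∫(2*sin(x)**5*cos(x)) dx into ∫(2*u**5) du: now ∫(2*u**5) du.
Step 2. Evaluate the standard form: now u**6/3.
Step 3. Substitute back u = sin(x): now sin(x)**6/3.
Answer: sin(x)**6/3.


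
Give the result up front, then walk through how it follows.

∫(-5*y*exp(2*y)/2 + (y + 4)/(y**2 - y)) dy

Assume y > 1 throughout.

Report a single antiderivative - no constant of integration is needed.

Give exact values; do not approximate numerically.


The answer is -5*y*exp(2*y)/4 + 5*exp(2*y)/8 - 4*log(y) + 5*log(y - 1).
Step 1. Rewrite: now ∫(-5*y*exp(2*y)/2) dy + ∫((y + 4)/(y**2 - y)) dy.
Step 2. Integrate ∫(-5*y*exp(2*y)/2) dy by parts with u = y, dv = (-5*exp(2*y)/2) dy, so v = -5*exp(2*y)/4: now -5*y*exp(2*y)/4 + ∫((y + 4)/(y**2 - y)) dy + ∫(5*exp(2*y)/4) dy.
Step 3. Evaluate the standard form: now -5*y*exp(2*y)/4 + 5*exp(2*y)/8 + ∫((y + 4)/(y**2 - y)) dy.
Step 4. Decompose ∫((y + 4)/(y**2 - y)) dy by partial fractions, (y + 4)/(y**2 - y) = 5/(y - 1) - 4/y: now -5*y*exp(2*y)/4 + 5*exp(2*y)/8 + ∫(-4/y) dy + ∫(5/(y - 1)) dy.
Step 5. Evaluate the standard form [assuming y > 0]: now -5*y*exp(2*y)/4 + 5*exp(2*y)/8 - 4*log(y) + ∫(5/(y - 1)) dy.
Step 6. Evaluate the standard form [assuming y > 1]: now -5*y*exp(2*y)/4 + 5*exp(2*y)/8 - 4*log(y) + 5*log(y - 1).
Answer: -5*y*exp(2*y)/4 + 5*exp(2*y)/8 - 4*log(y) + 5*log(y - 1).


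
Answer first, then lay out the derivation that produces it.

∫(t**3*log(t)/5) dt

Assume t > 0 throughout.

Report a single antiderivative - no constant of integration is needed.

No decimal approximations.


The answer is t**4*log(t)/20 - t**4/80.
Step 1. Integrate ∫(t**3*log(t)/5) dt by parts with u = log(t), dv = (t**3/5) dt, so v = t**4/20 [assuming t > 0]: now t**4*log(t)/20 + ∫(-t**3/20) dt.
Step 2. Evaluate the standard form: now t**4*log(t)/20 - t**4/80.
Answer: t**4*log(t)/20 - t**4/80.


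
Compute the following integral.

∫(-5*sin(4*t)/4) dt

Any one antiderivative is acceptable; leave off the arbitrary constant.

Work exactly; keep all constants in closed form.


Answer: 5*cos(4*t)/16.


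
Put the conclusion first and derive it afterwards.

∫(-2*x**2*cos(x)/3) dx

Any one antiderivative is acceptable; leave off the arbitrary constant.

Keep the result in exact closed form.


The answer is -2*x**2*sin(x)/3 - 4*x*cos(x)/3 + 4*sin(x)/3.
Step 1. Integrate ∫(-2*x**2*cos(x)/3) dx by parts with u = x**2, dv = (-2*cos(x)/3) dx, so v = -2*sin(x)/3: now -2*x**2*sin(x)/3 + ∫(4*x*sin(x)/3) dx.
Step 2. Integrate ∫(4*x*sin(x)/3) dx by parts with u = x, dv = (4*sin(x)/3) dx, so v = -4*cos(x)/3: now -2*x**2*sin(x)/3 - 4*x*cos(x)/3 + ∫(4*cos(x)/3) dx.
Step 3. Evaluate the standard form: now -2*x**2*sin(x)/3 - 4*x*cos(x)/3 + 4*sin(x)/3.
Answer: -2*x**2*sin(x)/3 - 4*x*cos(x)/3 + 4*sin(x)/3.


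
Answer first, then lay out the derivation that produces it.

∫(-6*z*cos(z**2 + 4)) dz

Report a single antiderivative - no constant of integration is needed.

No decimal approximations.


The answer is -3*sin(z**2 + 4).
Step 1. Substitute u = z**2 + 4, turning ∫(-6*z*cos(z**2 + 4)) dz into ∫(-3*cos(u)) du: now ∫(-3*cos(u)) du.
Step 2. Evaluate the standard form: now -3*sin(u).
Step 3. Substitute back u = z**2 + 4: now -3*sin(z**2 + 4).
Answer: -3*sin(z**2 + 4).


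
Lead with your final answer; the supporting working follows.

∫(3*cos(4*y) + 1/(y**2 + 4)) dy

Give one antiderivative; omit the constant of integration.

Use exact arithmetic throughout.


The answer is 3*sin(4*y)/4 + atan(y/2)/2.
Step 1. Rewrite: now ∫(1/(y**2 + 4)) dy + ∫(3*cos(4*y)) dy.
Step 2. Evaluate the standard form: now atan(y/2)/2 + ∫(3*cos(4*y)) dy.
Step 3. Evaluate the standard form: now 3*sin(4*y)/4 + atan(y/2)/2.
Answer: 3*sin(4*y)/4 + atan(y/2)/2.


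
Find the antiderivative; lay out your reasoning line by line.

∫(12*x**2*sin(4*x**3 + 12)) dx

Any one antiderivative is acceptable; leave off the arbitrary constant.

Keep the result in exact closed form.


Step 1. Substitute u = x**3 + 3, turning ∫(12*x**2*sin(4*x**3 + 12)) dx into ∫(4*sin(4*u)) du: now ∫(4*sin(4*u)) du.
Step 2. Evaluate the standard form: now -cos(4*u).
Step 3. Substitute back u = x**3 + 3: now -cos(4*x**3 + 12).
Answer: -cos(4*x**3 + 12).


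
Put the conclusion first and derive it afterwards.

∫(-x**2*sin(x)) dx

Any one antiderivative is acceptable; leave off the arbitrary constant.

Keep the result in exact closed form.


The answer is x**2*cos(x) - 2*x*sin(x) - 2*cos(x).
Step 1. Integrate ∫(-x**2*sin(x)) dx by parts with u = x**2, dv = (-sin(x)) dx, so v = cos(x): now x**2*cos(x) + ∫(-2*x*cos(x)) dx.
Step 2. Integrate ∫(-2*x*cos(x)) dx by parts with u = x, dv = (-2*cos(x)) dx, so v = -2*sin(x): now x**2*cos(x) - 2*x*sin(x) + ∫(2*sin(x)) dx.
Step 3. Evaluate the standard form: now x**2*cos(x) - 2*x*sin(x) - 2*cos(x).
Answer: x**2*cos(x) - 2*x*sin(x) - 2*cos(x).


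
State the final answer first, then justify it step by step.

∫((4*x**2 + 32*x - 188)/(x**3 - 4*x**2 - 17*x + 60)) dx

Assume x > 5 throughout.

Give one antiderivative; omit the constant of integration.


The answer is 4*log(x - 5) + 4*log(x - 3) - 4*log(x + 4).
Step 1. Decompose ∫((4*x**2 + 32*x - 188)/(x**3 - 4*x**2 - 17*x + 60)) dx by partial fractions, (4*x**2 + 32*x - 188)/(x**3 - 4*x**2 - 17*x + 60) = -4/(x + 4) + 4/(x - 3) + 4/(x - 5): now ∫(4/(x - 5)) dx + ∫(4/(x - 3)) dx + ∫(-4/(x + 4)) dx.
Step 2. Evaluate the standard form [assuming x > 5]: now 4*log(x - 5) + ∫(4/(x - 3)) dx + ∫(-4/(x + 4)) dx.
Step 3. Evaluate the standard form [assuming x > -4]: now 4*log(x - 5) - 4*log(x + 4) + ∫(4/(x - 3)) dx.
Step 4. Evaluate the standard form [assuming x > 3]: now 4*log(x - 5) + 4*log(x - 3) - 4*log(x + 4).
Answer: 4*log(x - 5) + 4*log(x - 3) - 4*log(x + 4).


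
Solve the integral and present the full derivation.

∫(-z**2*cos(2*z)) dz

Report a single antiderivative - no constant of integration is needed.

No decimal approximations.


Step 1. Integrate ∫(-z**2*cos(2*z)) dz by parts with u = z**2, dv = (-cos(2*z)) dz, so v = -sin(2*z)/2: now -z**2*sin(2*z)/2 + ∫(z*sin(2*z)) dz.
Step 2. Integrate ∫(z*sin(2*z)) dz by parts with u = z, dv = (sin(2*z)) dz, so v = -cos(2*z)/2: now -z**2*sin(2*z)/2 - z*cos(2*z)/2 + ∫(cos(2*z)/2) dz.
Step 3. Evaluate the standard form: now -z**2*sin(2*z)/2 - z*cos(2*z)/2 + sin(2*z)/4.
Answer: -z**2*sin(2*z)/2 - z*cos(2*z)/2 + sin(2*z)/4.


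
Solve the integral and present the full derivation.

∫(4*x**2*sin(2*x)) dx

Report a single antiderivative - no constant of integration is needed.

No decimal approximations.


Step 1. Integrate ∫(4*x**2*sin(2*x)) dx by parts with u = x**2, dv = (4*sin(2*x)) dx, so v = -2*cos(2*x): now -2*x**2*cos(2*x) + ∫(4*x*cos(2*x)) dx.
Step 2. Integrate ∫(4*x*cos(2*x)) dx by parts with u = x, dv = (4*cos(2*x)) dx, so v = 2*sin(2*x): now -2*x**2*cos(2*x) + 2*x*sin(2*x) + ∫(-2*sin(2*x)) dx.
Step 3. Evaluate the standard form: now -2*x**2*cos(2*x) + 2*x*sin(2*x) + cos(2*x).
Answer: -2*x**2*cos(2*x) + 2*x*sin(2*x) + cos(2*x).


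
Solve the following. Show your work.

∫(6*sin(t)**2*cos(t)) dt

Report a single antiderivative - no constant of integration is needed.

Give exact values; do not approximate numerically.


Step 1. Substitute u = sin(t), turning ∫(6*sin(t)**2*cos(t)) dt into ∫(6*u**2) du: now ∫(6*u**2) du.
Step 2. Evaluate the standard form: now 2*u**3.
Step 3. Substitute back u = sin(t): now 2*sin(t)**3.
Answer: 2*sin(t)**3.


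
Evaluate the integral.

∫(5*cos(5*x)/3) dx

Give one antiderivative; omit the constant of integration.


Answer: sin(5*x)/3.


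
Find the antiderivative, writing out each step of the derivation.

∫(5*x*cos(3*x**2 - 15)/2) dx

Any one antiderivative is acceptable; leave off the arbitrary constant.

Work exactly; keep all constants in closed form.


Step 1. Substitute u = x**2 - 5, turning ∫(5*x*cos(3*x**2 - 15)/2) dx into ∫(5*cos(3*u)/4) du: now ∫(5*cos(3*u)/4) du.
Step 2. Evaluate the standard form: now 5*sin(3*u)/12.
Step 3. Substitute back u = x**2 - 5: now 5*sin(3*x**2 - 15)/12.
Answer: 5*sin(3*x**2 - 15)/12.


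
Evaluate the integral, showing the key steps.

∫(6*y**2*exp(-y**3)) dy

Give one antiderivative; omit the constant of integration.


Step 1. Substitute u = y**3, turning ∫(6*y**2*exp(-y**3)) dy into ∫(2*exp(-u)) du: now ∫(2*exp(-u)) du.
Step 2. Evaluate the standard form: now -2*exp(-u).
Step 3. Substitute back u = y**3: now -2*exp(-y**3).
Answer: -2*exp(-y**3).


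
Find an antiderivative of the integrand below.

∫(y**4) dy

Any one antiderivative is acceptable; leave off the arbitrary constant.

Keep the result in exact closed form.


Answer: y**5/5.


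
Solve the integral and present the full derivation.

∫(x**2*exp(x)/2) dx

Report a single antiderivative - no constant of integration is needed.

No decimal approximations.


Step 1. Integrate ∫(x**2*exp(x)/2) dx by parts with u = x**2, dv = (exp(x)/2) dx, so v = exp(x)/2: now x**2*exp(x)/2 + ∫(-x*exp(x)) dx.
Step 2. Integrate ∫(-x*exp(x)) dx by parts with u = x, dv = (-exp(x)) dx, so v = -exp(x): now x**2*exp(x)/2 - x*exp(x) + ∫(exp(x)) dx.
Step 3. Evaluate the standard form: now x**2*exp(x)/2 - x*exp(x) + exp(x).
Answer: x**2*exp(x)/2 - x*exp(x) + exp(x).


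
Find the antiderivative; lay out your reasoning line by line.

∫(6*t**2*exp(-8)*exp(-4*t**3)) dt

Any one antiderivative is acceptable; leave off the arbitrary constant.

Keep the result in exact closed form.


Step 1. Substitute u = t**3 + 2, turning ∫(6*t**2*exp(-8)*exp(-4*t**3)) dt into ∫(2*exp(-4*u)) du: now ∫(2*exp(-4*u)) du.
Step 2. Evaluate the standard form: now -exp(-4*u)/2.
Step 3. Substitute back u = t**3 + 2: now -exp(-4*t**3 - 8)/2.
Answer: -exp(-4*t**3 - 8)/2.


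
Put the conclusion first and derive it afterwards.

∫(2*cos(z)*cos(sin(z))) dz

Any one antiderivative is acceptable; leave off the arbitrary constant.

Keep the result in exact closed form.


The answer is 2*sin(sin(z)).
Step 1. Substitute u = sin(z), turning ∫(2*cos(z)*cos(sin(z))) dz into ∫(2*cos(u)) du: now ∫(2*cos(u)) du.
Step 2. Evaluate the standard form: now 2*sin(u).
Step 3. Substitute back u = sin(z): now 2*sin(sin(z)).
Answer: 2*sin(sin(z)).


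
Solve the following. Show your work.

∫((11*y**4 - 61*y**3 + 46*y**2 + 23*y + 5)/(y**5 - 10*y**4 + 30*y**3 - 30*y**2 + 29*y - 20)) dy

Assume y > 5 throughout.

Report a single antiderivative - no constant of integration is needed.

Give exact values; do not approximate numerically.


Step 1. Decompose ∫((11*y**4 - 61*y**3 + 46*y**2 + 23*y + 5)/(y**5 - 10*y**4 + 30*y**3 - 30*y**2 + 29*y - 20)) dy by partial fractions, (11*y**4 - 61*y**3 + 46*y**2 + 23*y + 5)/(y**5 - 10*y**4 + 30*y**3 - 30*y**2 + 29*y - 20) = 3/(y**2 + 1) + 1/(y - 1) + 5/(y - 4) + 5/(y - 5): now ∫(5/(y - 5)) dy + ∫(5/(y - 4)) dy + ∫(1/(y - 1)) dy + ∫(3/(y**2 + 1)) dy.
Step 2. Evaluate the standard form [assuming y > 5]: now 5*log(y - 5) + ∫(5/(y - 4)) dy + ∫(1/(y - 1)) dy + ∫(3/(y**2 + 1)) dy.
Step 3. Evaluate the standard form [assuming y > 1]: now 5*log(y - 5) + log(y - 1) + ∫(5/(y - 4)) dy + ∫(3/(y**2 + 1)) dy.
Step 4. Evaluate the standard form [assuming y > 4]: now 5*log(y - 5) + 5*log(y - 4) + log(y - 1) + ∫(3/(y**2 + 1)) dy.
Step 5. Evaluate the standard form: now 5*log(y - 5) + 5*log(y - 4) + log(y - 1) + 3*atan(y).
Answer: 5*log(y - 5) + 5*log(y - 4) + log(y - 1) + 3*atan(y).


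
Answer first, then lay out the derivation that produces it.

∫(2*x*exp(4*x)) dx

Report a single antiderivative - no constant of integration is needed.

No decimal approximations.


The answer is x*exp(4*x)/2 - exp(4*x)/8.
Step 1. Integrate ∫(2*x*exp(4*x)) dx by parts with u = x, dv = (2*exp(4*x)) dx, so v = exp(4*x)/2: now x*exp(4*x)/2 + ∫(-exp(4*x)/2) dx.
Step 2. Evaluate the standard form: now x*exp(4*x)/2 - exp(4*x)/8.
Answer: x*exp(4*x)/2 - exp(4*x)/8.


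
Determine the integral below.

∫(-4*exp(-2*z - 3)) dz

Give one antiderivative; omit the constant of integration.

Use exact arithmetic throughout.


Answer: 2*exp(-2*z - 3).


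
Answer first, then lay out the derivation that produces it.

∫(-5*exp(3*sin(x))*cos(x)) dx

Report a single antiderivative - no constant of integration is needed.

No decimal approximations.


The answer is -5*exp(3*sin(x))/3.
Step 1. Substitute u = sin(x), turning ∫(-5*exp(3*sin(x))*cos(x)) dx into ∫(-5*exp(3*u)) du: now ∫(-5*exp(3*u)) du.
Step 2. Evaluate the standard form: now -5*exp(3*u)/3.
Step 3. Substitute back u = sin(x): now -5*exp(3*sin(x))/3.
Answer: -5*exp(3*sin(x))/3.


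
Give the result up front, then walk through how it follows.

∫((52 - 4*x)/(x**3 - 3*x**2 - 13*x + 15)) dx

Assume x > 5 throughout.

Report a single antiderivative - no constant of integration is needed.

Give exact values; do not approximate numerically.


The answer is log(x - 5) - 3*log(x - 1) + 2*log(x + 3).
Step 1. Decompose ∫((52 - 4*x)/(x**3 - 3*x**2 - 13*x + 15)) dx by partial fractions, (52 - 4*x)/(x**3 - 3*x**2 - 13*x + 15) = 2/(x + 3) - 3/(x - 1) + 1/(x - 5): now ∫(1/(x - 5)) dx + ∫(-3/(x - 1)) dx + ∫(2/(x + 3)) dx.
Step 2. Evaluate the standard form [assuming x > 1]: now -3*log(x - 1) + ∫(1/(x - 5)) dx + ∫(2/(x + 3)) dx.
Step 3. Evaluate the standard form [assuming x > -3]: now -3*log(x - 1) + 2*log(x + 3) + ∫(1/(x - 5)) dx.
Step 4. Evaluate the standard form [assuming x > 5]: now log(x - 5) - 3*log(x - 1) + 2*log(x + 3).
Answer: log(x - 5) - 3*log(x - 1) + 2*log(x + 3).


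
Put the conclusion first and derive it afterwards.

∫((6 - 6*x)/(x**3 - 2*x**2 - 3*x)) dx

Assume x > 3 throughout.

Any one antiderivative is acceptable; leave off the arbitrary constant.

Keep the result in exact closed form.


The answer is -2*log(x) - log(x - 3) + 3*log(x + 1).
Step 1. Decompose ∫((6 - 6*x)/(x**3 - 2*x**2 - 3*x)) dx by partial fractions, (6 - 6*x)/(x**3 - 2*x**2 - 3*x) = 3/(x + 1) - 1/(x - 3) - 2/x: now ∫(-2/x) dx + ∫(-1/(x - 3)) dx + ∫(3/(x + 1)) dx.
Step 2. Evaluate the standard form [assuming x > 0]: now -2*log(x) + ∫(-1/(x - 3)) dx + ∫(3/(x + 1)) dx.
Step 3. Evaluate the standard form [assuming x > -1]: now -2*log(x) + 3*log(x + 1) + ∫(-1/(x - 3)) dx.
Step 4. Evaluate the standard form [assuming x > 3]: now -2*log(x) - log(x - 3) + 3*log(x + 1).
Answer: -2*log(x) - log(x - 3) + 3*log(x + 1).


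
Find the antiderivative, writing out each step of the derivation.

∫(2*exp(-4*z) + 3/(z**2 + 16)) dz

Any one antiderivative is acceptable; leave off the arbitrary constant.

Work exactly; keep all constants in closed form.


Step 1. Rewrite: now ∫(3/(z**2 + 16)) dz + ∫(2*exp(-4*z)) dz.
Step 2. Evaluate the standard form: now ∫(3/(z**2 + 16)) dz - exp(-4*z)/2.
Step 3. Evaluate the standard form: now 3*atan(z/4)/4 - exp(-4*z)/2.
Answer: 3*atan(z/4)/4 - exp(-4*z)/2.


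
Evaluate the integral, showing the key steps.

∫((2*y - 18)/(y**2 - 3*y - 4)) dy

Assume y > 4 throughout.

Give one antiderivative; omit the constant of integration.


Step 1. Decompose ∫((2*y - 18)/(y**2 - 3*y - 4)) dy by partial fractions, (2*y - 18)/(y**2 - 3*y - 4) = 4/(y + 1) - 2/(y - 4): now ∫(-2/(y - 4)) dy + ∫(4/(y + 1)) dy.
Step 2. Evaluate the standard form [assuming y > -1]: now 4*log(y + 1) + ∫(-2/(y - 4)) dy.
Step 3. Evaluate the standard form [assuming y > 4]: now -2*log(y - 4) + 4*log(y + 1).
Answer: -2*log(y - 4) + 4*log(y + 1).


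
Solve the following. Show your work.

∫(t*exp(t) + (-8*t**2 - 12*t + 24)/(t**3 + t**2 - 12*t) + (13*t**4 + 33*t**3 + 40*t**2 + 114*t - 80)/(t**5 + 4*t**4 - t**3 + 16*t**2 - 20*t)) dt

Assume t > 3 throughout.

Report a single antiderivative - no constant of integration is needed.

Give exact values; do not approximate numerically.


Step 1. Rewrite: now ∫(t*exp(t)) dt + ∫((-8*t**2 - 12*t + 24)/(t**3 + t**2 - 12*t)) dt + ∫((13*t**4 + 33*t**3 + 40*t**2 + 114*t - 80)/(t**5 + 4*t**4 - t**3 + 16*t**2 - 20*t)) dt.
Step 2. Decompose ∫((-8*t**2 - 12*t + 24)/(t**3 + t**2 - 12*t)) dt by partial fractions, (-8*t**2 - 12*t + 24)/(t**3 + t**2 - 12*t) = -2/(t + 4) - 4/(t - 3) - 2/t: now ∫(-2/t) dt + ∫(t*exp(t)) dt + ∫((13*t**4 + 33*t**3 + 40*t**2 + 114*t - 80)/(t**5 + 4*t**4 - t**3 + 16*t**2 - 20*t)) dt + ∫(-4/(t - 3)) dt + ∫(-2/(t + 4)) dt.
Step 3. Evaluate the standard form [assuming t > -4]: now -2*log(t + 4) + ∫(-2/t) dt + ∫(t*exp(t)) dt + ∫((13*t**4 + 33*t**3 + 40*t**2 + 114*t - 80)/(t**5 + 4*t**4 - t**3 + 16*t**2 - 20*t)) dt + ∫(-4/(t - 3)) dt.
Step 4. Evaluate the standard form [assuming t > 0]: now -2*log(t) - 2*log(t + 4) + ∫(t*exp(t)) dt + ∫((13*t**4 + 33*t**3 + 40*t**2 + 114*t - 80)/(t**5 + 4*t**4 - t**3 + 16*t**2 - 20*t)) dt + ∫(-4/(t - 3)) dt.
Step 5. Evaluate the standard form [assuming t > 3]: now -2*log(t) - 4*log(t - 3) - 2*log(t + 4) + ∫(t*exp(t)) dt + ∫((13*t**4 + 33*t**3 + 40*t**2 + 114*t - 80)/(t**5 + 4*t**4 - t**3 + 16*t**2 - 20*t)) dt.
Step 6. Decompose ∫((13*t**4 + 33*t**3 + 40*t**2 + 114*t - 80)/(t**5 + 4*t**4 - t**3 + 16*t**2 - 20*t)) dt by partial fractions, (13*t**4 + 33*t**3 + 40*t**2 + 114*t - 80)/(t**5 + 4*t**4 - t**3 + 16*t**2 - 20*t) = 2/(t**2 + 4) + 5/(t + 5) + 4/(t - 1) + 4/t: now -2*log(t) - 4*log(t - 3) - 2*log(t + 4) + ∫(4/t) dt + ∫(t*exp(t)) dt + ∫(4/(t - 1)) dt + ∫(5/(t + 5)) dt + ∫(2/(t**2 + 4)) dt.
Step 7. Evaluate the standard form [assuming t > -5]: now -2*log(t) - 4*log(t - 3) - 2*log(t + 4) + 5*log(t + 5) + ∫(4/t) dt + ∫(t*exp(t)) dt + ∫(4/(t - 1)) dt + ∫(2/(t**2 + 4)) dt.
Step 8. Evaluate the standard form [assuming t > 0]: now 2*log(t) - 4*log(t - 3) - 2*log(t + 4) + 5*log(t + 5) + ∫(t*exp(t)) dt + ∫(4/(t - 1)) dt + ∫(2/(t**2 + 4)) dt.
Step 9. Evaluate the standard form [assuming t > 1]: now 2*log(t) - 4*log(t - 3) + 4*log(t - 1) - 2*log(t + 4) + 5*log(t + 5) + ∫(t*exp(t)) dt + ∫(2/(t**2 + 4)) dt.
Step 10. Evaluate the standard form: now 2*log(t) - 4*log(t - 3) + 4*log(t - 1) - 2*log(t + 4) + 5*log(t + 5) + atan(t/2) + ∫(t*exp(t)) dt.
Step 11. Integrate ∫(t*exp(t)) dt by parts with u = t, dv = (exp(t)) dt, so v = exp(t): now t*exp(t) + 2*log(t) - 4*log(t - 3) + 4*log(t - 1) - 2*log(t + 4) + 5*log(t + 5) + atan(t/2) + ∫(-exp(t)) dt.
Step 12. Evaluate the standard form: now t*exp(t) - exp(t) + 2*log(t) - 4*log(t - 3) + 4*log(t - 1) - 2*log(t + 4) + 5*log(t + 5) + atan(t/2).
Answer: t*exp(t) - exp(t) + 2*log(t) - 4*log(t - 3) + 4*log(t - 1) - 2*log(t + 4) + 5*log(t + 5) + atan(t/2).


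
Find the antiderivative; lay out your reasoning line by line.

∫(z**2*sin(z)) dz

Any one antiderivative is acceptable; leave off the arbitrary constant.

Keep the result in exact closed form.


Step 1. Integrate ∫(z**2*sin(z)) dz by parts with u = z**2, dv = (sin(z)) dz, so v = -cos(z): now -z**2*cos(z) + ∫(2*z*cos(z)) dz.
Step 2. Integrate ∫(2*z*cos(z)) dz by parts with u = z, dv = (2*cos(z)) dz, so v = 2*sin(z): now -z**2*cos(z) + 2*z*sin(z) + ∫(-2*sin(z)) dz.
Step 3. Evaluate the standard form: now -z**2*cos(z) + 2*z*sin(z) + 2*cos(z).
Answer: -z**2*cos(z) + 2*z*sin(z) + 2*cos(z).


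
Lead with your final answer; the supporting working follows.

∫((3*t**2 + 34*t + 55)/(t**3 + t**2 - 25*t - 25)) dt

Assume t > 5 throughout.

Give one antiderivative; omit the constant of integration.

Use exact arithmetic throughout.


The answer is 5*log(t - 5) - log(t + 1) - log(t + 5).
Step 1. Decompose ∫((3*t**2 + 34*t + 55)/(t**3 + t**2 - 25*t - 25)) dt by partial fractions, (3*t**2 + 34*t + 55)/(t**3 + t**2 - 25*t - 25) = -1/(t + 5) - 1/(t + 1) + 5/(t - 5): now ∫(5/(t - 5)) dt + ∫(-1/(t + 1)) dt + ∫(-1/(t + 5)) dt.
Step 2. Evaluate the standard form [assuming t > -1]: now -log(t + 1) + ∫(5/(t - 5)) dt + ∫(-1/(t + 5)) dt.
Step 3. Evaluate the standard form [assuming t > 5]: now 5*log(t - 5) - log(t + 1) + ∫(-1/(t + 5)) dt.
Step 4. Evaluate the standard form [assuming t > -5]: now 5*log(t - 5) - log(t + 1) - log(t + 5).
Answer: 5*log(t - 5) - log(t + 1) - log(t + 5).


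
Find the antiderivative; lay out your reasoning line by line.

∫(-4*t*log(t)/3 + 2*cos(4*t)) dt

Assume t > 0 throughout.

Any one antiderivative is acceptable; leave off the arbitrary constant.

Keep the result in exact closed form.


Step 1. Rewrite: now ∫(-4*t*log(t)/3) dt + ∫(2*cos(4*t)) dt.
Step 2. Integrate ∫(-4*t*log(t)/3) dt by parts with u = log(t), dv = (-4*t/3) dt, so v = -2*t**2/3 [assuming t > 0]: now -2*t**2*log(t)/3 + ∫(2*t/3) dt + ∫(2*cos(4*t)) dt.
Step 3. Evaluate the standard form: now -2*t**2*log(t)/3 + t**2/3 + ∫(2*cos(4*t)) dt.
Step 4. Evaluate the standard form: now -2*t**2*log(t)/3 + t**2/3 + sin(4*t)/2.
Answer: -2*t**2*log(t)/3 + t**2/3 + sin(4*t)/2.


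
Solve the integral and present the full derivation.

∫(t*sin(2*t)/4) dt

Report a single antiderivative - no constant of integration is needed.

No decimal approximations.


Step 1. Integrate ∫(t*sin(2*t)/4) dt by parts with u = t, dv = (sin(2*t)/4) dt, so v = -cos(2*t)/8: now -t*cos(2*t)/8 + ∫(cos(2*t)/8) dt.
Step 2. Evaluate the standard form: now -t*cos(2*t)/8 + sin(2*t)/16.
Answer: -t*cos(2*t)/8 + sin(2*t)/16.


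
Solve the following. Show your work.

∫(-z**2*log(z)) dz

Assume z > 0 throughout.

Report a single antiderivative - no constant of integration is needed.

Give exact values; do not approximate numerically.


Step 1. Integrate ∫(-z**2*log(z)) dz by parts with u = log(z), dv = (-z**2) dz, so v = -z**3/3 [assuming z > 0]: now -z**3*log(z)/3 + ∫(z**2/3) dz.
Step 2. Evaluate the standard form: now -z**3*log(z)/3 + z**3/9.
Answer: -z**3*log(z)/3 + z**3/9.


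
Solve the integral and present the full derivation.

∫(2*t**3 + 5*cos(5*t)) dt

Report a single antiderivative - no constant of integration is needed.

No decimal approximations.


Step 1. Rewrite: now ∫(2*t**3) dt + ∫(5*cos(5*t)) dt.
Step 2. Evaluate the standard form: now sin(5*t) + ∫(2*t**3) dt.
Step 3. Evaluate the standard form: now t**4/2 + sin(5*t).
Answer: t**4/2 + sin(5*t).


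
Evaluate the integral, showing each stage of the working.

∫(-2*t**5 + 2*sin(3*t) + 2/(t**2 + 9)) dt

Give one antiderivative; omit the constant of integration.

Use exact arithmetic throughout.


Step 1. Rewrite: now ∫(-2*t**5) dt + ∫(2/(t**2 + 9)) dt + ∫(2*sin(3*t)) dt.
Step 2. Evaluate the standard form: now -t**6/3 + ∫(2/(t**2 + 9)) dt + ∫(2*sin(3*t)) dt.
Step 3. Evaluate the standard form: now -t**6/3 + 2*atan(t/3)/3 + ∫(2*sin(3*t)) dt.
Step 4. Evaluate the standard form: now -t**6/3 - 2*cos(3*t)/3 + 2*atan(t/3)/3.
Answer: -t**6/3 - 2*cos(3*t)/3 + 2*atan(t/3)/3.


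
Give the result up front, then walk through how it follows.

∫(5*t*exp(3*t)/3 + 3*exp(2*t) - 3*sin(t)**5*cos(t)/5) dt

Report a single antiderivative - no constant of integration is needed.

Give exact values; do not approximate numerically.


The answer is 5*t*exp(3*t)/9 - 5*exp(3*t)/27 + 3*exp(2*t)/2 - sin(t)**6/10.
Step 1. Rewrite: now ∫(5*t*exp(3*t)/3) dt + ∫(-3*sin(t)**5*cos(t)/5) dt + ∫(3*exp(2*t)) dt.
Step 2. Substitute u = sin(t), turning ∫(-3*sin(t)**5*cos(t)/5) dt into ∫(-3*u**5/5) du: now ∫(-3*u**5/5) du + ∫(5*t*exp(3*t)/3) dt + ∫(3*exp(2*t)) dt.
Step 3. Evaluate the standard form: now -u**6/10 + ∫(5*t*exp(3*t)/3) dt + ∫(3*exp(2*t)) dt.
Step 4. Substitute back u = sin(t): now -sin(t)**6/10 + ∫(5*t*exp(3*t)/3) dt + ∫(3*exp(2*t)) dt.
Step 5. Evaluate the standard form: now 3*exp(2*t)/2 - sin(t)**6/10 + ∫(5*t*exp(3*t)/3) dt.
Step 6. Integrate ∫(5*t*exp(3*t)/3) dt by parts with u = t, dv = (5*exp(3*t)/3) dt, so v = 5*exp(3*t)/9: now 5*t*exp(3*t)/9 + 3*exp(2*t)/2 - sin(t)**6/10 + ∫(-5*exp(3*t)/9) dt.
Step 7. Evaluate the standard form: now 5*t*exp(3*t)/9 - 5*exp(3*t)/27 + 3*exp(2*t)/2 - sin(t)**6/10.
Answer: 5*t*exp(3*t)/9 - 5*exp(3*t)/27 + 3*exp(2*t)/2 - sin(t)**6/10.


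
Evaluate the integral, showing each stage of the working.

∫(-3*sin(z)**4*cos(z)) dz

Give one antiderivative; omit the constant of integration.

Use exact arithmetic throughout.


Step 1. Substitute u = sin(z), turning ∫(-3*sin(z)**4*cos(z)) dz into ∫(-3*u**4) du: now ∫(-3*u**4) du.
Step 2. Evaluate the standard form: now -3*u**5/5.
Step 3. Substitute back u = sin(z): now -3*sin(z)**5/5.
Answer: -3*sin(z)**5/5.


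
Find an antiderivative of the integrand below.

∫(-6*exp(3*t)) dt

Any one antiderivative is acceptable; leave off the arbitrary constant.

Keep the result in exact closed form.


Answer: -2*exp(3*t).


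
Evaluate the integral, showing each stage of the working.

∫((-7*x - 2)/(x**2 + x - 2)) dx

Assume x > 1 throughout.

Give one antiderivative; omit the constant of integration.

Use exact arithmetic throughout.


Step 1. Decompose ∫((-7*x - 2)/(x**2 + x - 2)) dx by partial fractions, (-7*x - 2)/(x**2 + x - 2) = -4/(x + 2) - 3/(x - 1): now ∫(-3/(x - 1)) dx + ∫(-4/(x + 2)) dx.
Step 2. Evaluate the standard form [assuming x > 1]: now -3*log(x - 1) + ∫(-4/(x + 2)) dx.
Step 3. Evaluate the standard form [assuming x > -2]: now -3*log(x - 1) - 4*log(x + 2).
Answer: -3*log(x - 1) - 4*log(x + 2).


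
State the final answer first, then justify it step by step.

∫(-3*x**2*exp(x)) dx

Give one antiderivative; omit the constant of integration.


The answer is -3*x**2*exp(x) + 6*x*exp(x) - 6*exp(x).
Step 1. Integrate ∫(-3*x**2*exp(x)) dx by parts with u = x**2, dv = (-3*exp(x)) dx, so v = -3*exp(x): now -3*x**2*exp(x) + ∫(6*x*exp(x)) dx.
Step 2. Integrate ∫(6*x*exp(x)) dx by parts with u = x, dv = (6*exp(x)) dx, so v = 6*exp(x): now -3*x**2*exp(x) + 6*x*exp(x) + ∫(-6*exp(x)) dx.
Step 3. Evaluate the standard form: now -3*x**2*exp(x) + 6*x*exp(x) - 6*exp(x).
Answer: -3*x**2*exp(x) + 6*x*exp(x) - 6*exp(x).


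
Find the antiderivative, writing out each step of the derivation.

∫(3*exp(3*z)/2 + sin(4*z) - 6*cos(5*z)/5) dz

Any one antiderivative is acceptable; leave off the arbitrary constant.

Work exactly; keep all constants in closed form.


Step 1. Rewrite: now ∫(3*exp(3*z)/2) dz + ∫(sin(4*z)) dz + ∫(-6*cos(5*z)/5) dz.
Step 2. Evaluate the standard form: now -6*sin(5*z)/25 + ∫(3*exp(3*z)/2) dz + ∫(sin(4*z)) dz.
Step 3. Evaluate the standard form: now exp(3*z)/2 - 6*sin(5*z)/25 + ∫(sin(4*z)) dz.
Step 4. Evaluate the standard form: now exp(3*z)/2 - 6*sin(5*z)/25 - cos(4*z)/4.
Answer: exp(3*z)/2 - 6*sin(5*z)/25 - cos(4*z)/4.


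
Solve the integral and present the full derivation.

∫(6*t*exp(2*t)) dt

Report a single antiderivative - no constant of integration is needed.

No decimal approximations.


Step 1. Integrate ∫(6*t*exp(2*t)) dt by parts with u = t, dv = (6*exp(2*t)) dt, so v = 3*exp(2*t): now 3*t*exp(2*t) + ∫(-3*exp(2*t)) dt.
Step 2. Evaluate the standard form: now 3*t*exp(2*t) - 3*exp(2*t)/2.
Answer: 3*t*exp(2*t) - 3*exp(2*t)/2.


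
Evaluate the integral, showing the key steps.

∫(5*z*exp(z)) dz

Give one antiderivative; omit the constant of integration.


Step 1. Integrate ∫(5*z*exp(z)) dz by parts with u = z, dv = (5*exp(z)) dz, so v = 5*exp(z): now 5*z*exp(z) + ∫(-5*exp(z)) dz.
Step 2. Evaluate the standard form: now 5*z*exp(z) - 5*exp(z).
Answer: 5*z*exp(z) - 5*exp(z).


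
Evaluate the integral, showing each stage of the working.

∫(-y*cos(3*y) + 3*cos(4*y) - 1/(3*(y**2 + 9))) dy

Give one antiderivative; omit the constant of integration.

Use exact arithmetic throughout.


Step 1. Rewrite: now ∫(-y*cos(3*y)) dy + ∫(-1/(3*(y**2 + 9))) dy + ∫(3*cos(4*y)) dy.
Step 2. Integrate ∫(-y*cos(3*y)) dy by parts with u = y, dv = (-cos(3*y)) dy, so v = -sin(3*y)/3: now -y*sin(3*y)/3 + ∫(-1/(3*(y**2 + 9))) dy + ∫(sin(3*y)/3) dy + ∫(3*cos(4*y)) dy.
Step 3. Evaluate the standard form: now -y*sin(3*y)/3 - cos(3*y)/9 + ∫(-1/(3*(y**2 + 9))) dy + ∫(3*cos(4*y)) dy.
Step 4. Evaluate the standard form: now -y*sin(3*y)/3 - cos(3*y)/9 - atan(y/3)/9 + ∫(3*cos(4*y)) dy.
Step 5. Evaluate the standard form: now -y*sin(3*y)/3 + 3*sin(4*y)/4 - cos(3*y)/9 - atan(y/3)/9.
Answer: -y*sin(3*y)/3 + 3*sin(4*y)/4 - cos(3*y)/9 - atan(y/3)/9.


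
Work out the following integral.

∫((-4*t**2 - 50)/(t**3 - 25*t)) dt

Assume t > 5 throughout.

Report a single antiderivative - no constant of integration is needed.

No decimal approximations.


Answer: 2*log(t) - 3*log(t - 5) - 3*log(t + 5).


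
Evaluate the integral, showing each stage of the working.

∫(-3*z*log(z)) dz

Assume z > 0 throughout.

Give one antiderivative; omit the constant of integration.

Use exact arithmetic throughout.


Step 1. Integrate ∫(-3*z*log(z)) dz by parts with u = log(z), dv = (-3*z) dz, so v = -3*z**2/2 [assuming z > 0]: now -3*z**2*log(z)/2 + ∫(3*z/2) dz.
Step 2. Evaluate the standard form: now -3*z**2*log(z)/2 + 3*z**2/4.
Answer: -3*z**2*log(z)/2 + 3*z**2/4.


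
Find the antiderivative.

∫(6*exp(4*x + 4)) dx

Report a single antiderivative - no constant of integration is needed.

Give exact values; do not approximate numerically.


Answer: 3*exp(4*x + 4)/2.


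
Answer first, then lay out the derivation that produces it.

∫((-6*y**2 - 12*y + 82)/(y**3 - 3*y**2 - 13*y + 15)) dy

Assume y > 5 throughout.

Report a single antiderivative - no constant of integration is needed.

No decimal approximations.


The answer is -4*log(y - 5) - 4*log(y - 1) + 2*log(y + 3).
Step 1. Decompose ∫((-6*y**2 - 12*y + 82)/(y**3 - 3*y**2 - 13*y + 15)) dy by partial fractions, (-6*y**2 - 12*y + 82)/(y**3 - 3*y**2 - 13*y + 15) = 2/(y + 3) - 4/(y - 1) - 4/(y - 5): now ∫(-4/(y - 5)) dy + ∫(-4/(y - 1)) dy + ∫(2/(y + 3)) dy.
Step 2. Evaluate the standard form [assuming y > -3]: now 2*log(y + 3) + ∫(-4/(y - 5)) dy + ∫(-4/(y - 1)) dy.
Step 3. Evaluate the standard form [assuming y > 1]: now -4*log(y - 1) + 2*log(y + 3) + ∫(-4/(y - 5)) dy.
Step 4. Evaluate the standard form [assuming y > 5]: now -4*log(y - 5) - 4*log(y - 1) + 2*log(y + 3).
Answer: -4*log(y - 5) - 4*log(y - 1) + 2*log(y + 3).


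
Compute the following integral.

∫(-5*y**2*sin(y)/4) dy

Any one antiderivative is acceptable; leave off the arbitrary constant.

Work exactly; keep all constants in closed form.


Answer: 5*y**2*cos(y)/4 - 5*y*sin(y)/2 - 5*cos(y)/2.


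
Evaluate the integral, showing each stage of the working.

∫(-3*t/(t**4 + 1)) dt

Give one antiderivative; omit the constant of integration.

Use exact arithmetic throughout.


Step 1. Substitute u = t**2, turning ∫(-3*t/(t**4 + 1)) dt into ∫(-3/(2*(u**2 + 1))) du: now ∫(-3/(2*(u**2 + 1))) du.
Step 2. Evaluate the standard form: now -3*atan(u)/2.
Step 3. Substitute back u = t**2: now -3*atan(t**2)/2.
Answer: -3*atan(t**2)/2.


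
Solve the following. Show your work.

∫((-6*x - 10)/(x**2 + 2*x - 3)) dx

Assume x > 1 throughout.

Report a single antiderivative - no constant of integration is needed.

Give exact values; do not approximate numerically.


Step 1. Decompose ∫((-6*x - 10)/(x**2 + 2*x - 3)) dx by partial fractions, (-6*x - 10)/(x**2 + 2*x - 3) = -2/(x + 3) - 4/(x - 1): now ∫(-4/(x - 1)) dx + ∫(-2/(x + 3)) dx.
Step 2. Evaluate the standard form [assuming x > 1]: now -4*log(x - 1) + ∫(-2/(x + 3)) dx.
Step 3. Evaluate the standard form [assuming x > -3]: now -4*log(x - 1) - 2*log(x + 3).
Answer: -4*log(x - 1) - 2*log(x + 3).


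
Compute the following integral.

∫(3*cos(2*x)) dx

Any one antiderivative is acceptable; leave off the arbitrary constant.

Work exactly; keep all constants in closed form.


Answer: 3*sin(2*x)/2.


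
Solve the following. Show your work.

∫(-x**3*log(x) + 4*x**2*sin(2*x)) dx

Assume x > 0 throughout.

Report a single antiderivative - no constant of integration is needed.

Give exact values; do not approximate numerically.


Step 1. Rewrite: now ∫(4*x**2*sin(2*x)) dx + ∫(-x**3*log(x)) dx.
Step 2. Integrate ∫(4*x**2*sin(2*x)) dx by parts with u = x**2, dv = (4*sin(2*x)) dx, so v = -2*cos(2*x): now -2*x**2*cos(2*x) + ∫(4*x*cos(2*x)) dx + ∫(-x**3*log(x)) dx.
Step 3. Integrate ∫(4*x*cos(2*x)) dx by parts with u = x, dv = (4*cos(2*x)) dx, so v = 2*sin(2*x): now -2*x**2*cos(2*x) + 2*x*sin(2*x) + ∫(-x**3*log(x)) dx + ∫(-2*sin(2*x)) dx.
Step 4. Evaluate the standard form: now -2*x**2*cos(2*x) + 2*x*sin(2*x) + cos(2*x) + ∫(-x**3*log(x)) dx.
Step 5. Integrate ∫(-x**3*log(x)) dx by parts with u = log(x), dv = (-x**3) dx, so v = -x**4/4 [assuming x > 0]: now -x**4*log(x)/4 - 2*x**2*cos(2*x) + 2*x*sin(2*x) + cos(2*x) + ∫(x**3/4) dx.
Step 6. Evaluate the standard form: now -x**4*log(x)/4 + x**4/16 - 2*x**2*cos(2*x) + 2*x*sin(2*x) + cos(2*x).
Answer: -x**4*log(x)/4 + x**4/16 - 2*x**2*cos(2*x) + 2*x*sin(2*x) + cos(2*x).
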